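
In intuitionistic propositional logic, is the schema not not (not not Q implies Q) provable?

This is the double negation of double-negation elimination, which is intuitionistically derivable.
By Glivenko's theorem the double negation of any classical propositional tautology is intuitionistically provable; not not Q implies Q is classically a tautology.

Yes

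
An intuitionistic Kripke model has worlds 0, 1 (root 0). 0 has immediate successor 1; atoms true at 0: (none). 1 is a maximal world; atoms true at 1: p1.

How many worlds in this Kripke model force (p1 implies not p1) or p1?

0: does not force it — 0 does not force (p1 implies not p1) or p1: neither disjunct is forced at 0.
1: forces it.
Worlds forcing the formula: {1}.

1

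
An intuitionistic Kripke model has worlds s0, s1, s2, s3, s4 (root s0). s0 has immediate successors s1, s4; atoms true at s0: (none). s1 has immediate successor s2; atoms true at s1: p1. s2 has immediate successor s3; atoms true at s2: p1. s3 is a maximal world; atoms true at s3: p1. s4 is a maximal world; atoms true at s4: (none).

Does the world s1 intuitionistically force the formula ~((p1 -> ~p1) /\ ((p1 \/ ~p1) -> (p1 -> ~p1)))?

s1 ||- ~((p1 -> ~p1) /\ ((p1 \/ ~p1) -> (p1 -> ~p1))): no world accessible from s1 forces (p1 -> ~p1) /\ ((p1 \/ ~p1) -> (p1 -> ~p1)).

Yes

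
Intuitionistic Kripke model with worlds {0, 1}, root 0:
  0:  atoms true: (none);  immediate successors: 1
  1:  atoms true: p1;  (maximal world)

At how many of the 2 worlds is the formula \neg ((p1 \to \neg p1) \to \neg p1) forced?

0: does not force it — 0 \nVdash \neg ((p1 \to \neg p1) \to \neg p1) since 0 is accessible from 0 and 0 \Vdash (p1 \to \neg p1) \to \neg p1.
1: does not force it — 1 \nVdash \neg ((p1 \to \neg p1) \to \neg p1) since 1 is accessible from 1 and 1 \Vdash (p1 \to \neg p1) \to \neg p1.
Worlds forcing the formula: { }.

0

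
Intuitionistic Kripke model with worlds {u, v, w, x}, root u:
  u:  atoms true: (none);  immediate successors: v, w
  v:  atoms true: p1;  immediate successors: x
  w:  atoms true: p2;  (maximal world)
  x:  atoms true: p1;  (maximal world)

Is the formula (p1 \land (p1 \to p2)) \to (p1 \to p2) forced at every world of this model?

Yes

u \Vdash (p1 \land (p1 \to p2)) \to (p1 \to p2) vacuously: no world accessible from u forces the antecedent p1 \land (p1 \to p2).
Since the root u forces (p1 \land (p1 \to p2)) \to (p1 \to p2) and forcing is persistent (monotone upward), every world forces it.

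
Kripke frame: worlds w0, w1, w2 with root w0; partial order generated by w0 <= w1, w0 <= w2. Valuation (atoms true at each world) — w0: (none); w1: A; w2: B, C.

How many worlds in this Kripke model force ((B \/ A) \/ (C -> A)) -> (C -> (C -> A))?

w0: does not force it — w0 ||-/- ((B \/ A) \/ (C -> A)) -> (C -> (C -> A)): at the accessible world w2, w2 ||- (B \/ A) \/ (C -> A) but w2 ||-/- C -> (C -> A).
w1: forces it.
w2: does not force it.
Worlds forcing the formula: {w1}.

1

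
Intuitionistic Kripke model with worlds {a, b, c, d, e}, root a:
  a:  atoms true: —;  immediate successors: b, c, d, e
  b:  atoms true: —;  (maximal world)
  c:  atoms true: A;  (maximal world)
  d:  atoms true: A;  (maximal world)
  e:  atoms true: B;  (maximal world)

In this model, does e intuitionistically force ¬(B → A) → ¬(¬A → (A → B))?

e ⊮ ¬(B → A) → ¬(¬A → (A → B)): already at e itself, e ⊩ ¬(B → A) but e ⊮ ¬(¬A → (A → B)).
e ⊮ ¬(¬A → (A → B)) since e is accessible from e and e ⊩ ¬A → (A → B).
e ⊩ ¬A → (A → B): every world accessible from e that forces ¬A (namely e) also forces A → B.

No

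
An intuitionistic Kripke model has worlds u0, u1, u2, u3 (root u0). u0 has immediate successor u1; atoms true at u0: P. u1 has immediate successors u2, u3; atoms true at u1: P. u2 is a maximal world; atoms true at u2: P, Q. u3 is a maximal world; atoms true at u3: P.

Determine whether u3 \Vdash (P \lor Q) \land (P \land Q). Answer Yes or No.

No

u3 \nVdash (P \lor Q) \land (P \land Q) since u3 fails P \land Q.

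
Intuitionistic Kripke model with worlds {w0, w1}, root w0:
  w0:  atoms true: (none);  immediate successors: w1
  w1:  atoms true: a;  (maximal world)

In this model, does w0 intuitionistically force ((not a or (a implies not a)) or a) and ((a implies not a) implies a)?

w0 does not force ((not a or (a implies not a)) or a) and ((a implies not a) implies a) since w0 fails (not a or (a implies not a)) or a.

No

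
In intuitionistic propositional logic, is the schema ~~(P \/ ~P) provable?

Yes

This is the double negation of excluded middle, which is intuitionistically derivable.
Assuming ~(P \/ ~P): from P we'd get P \/ ~P, so ~P; but then P \/ ~P again — contradiction. Hence ~~(P \/ ~P).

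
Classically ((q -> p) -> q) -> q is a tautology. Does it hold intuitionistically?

This is Peirce's law, which is not intuitionistically valid.
A Kripke countermodel: worlds u, v; order generated by u <= v; atoms true at each world — u:{}; v:{q}.
u ||-/- ((q -> p) -> q) -> q: already at u itself, u ||- (q -> p) -> q but u ||-/- q.
u lacks atom q, so u ||-/- q.
So the root u does not force the formula.

No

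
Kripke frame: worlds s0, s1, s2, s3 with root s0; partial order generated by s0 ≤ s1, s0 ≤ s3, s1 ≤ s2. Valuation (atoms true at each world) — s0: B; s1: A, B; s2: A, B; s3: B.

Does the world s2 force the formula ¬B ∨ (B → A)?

Yes

s2 ⊩ ¬B ∨ (B → A) via the disjunct B → A.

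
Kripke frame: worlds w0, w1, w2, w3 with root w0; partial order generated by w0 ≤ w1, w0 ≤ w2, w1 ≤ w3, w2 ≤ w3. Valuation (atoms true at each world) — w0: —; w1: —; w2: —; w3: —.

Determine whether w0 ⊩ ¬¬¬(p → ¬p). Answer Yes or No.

No

w0 ⊮ ¬¬¬(p → ¬p) since w0 is accessible from w0 and w0 ⊩ ¬¬(p → ¬p).
w0 ⊩ ¬¬(p → ¬p): no world accessible from w0 forces ¬(p → ¬p).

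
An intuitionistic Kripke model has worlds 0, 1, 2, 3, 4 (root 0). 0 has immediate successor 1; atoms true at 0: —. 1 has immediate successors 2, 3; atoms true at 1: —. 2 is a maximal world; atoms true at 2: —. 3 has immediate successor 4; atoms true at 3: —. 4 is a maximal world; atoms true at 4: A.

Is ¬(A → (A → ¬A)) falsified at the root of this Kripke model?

Yes

0 ⊮ ¬(A → (A → ¬A)) since 2 is accessible from 0 and 2 ⊩ A → (A → ¬A).
2 ⊩ A → (A → ¬A) vacuously: no world accessible from 2 forces the antecedent A.
So the root 0 does not force ¬(A → (A → ¬A)); the model is a countermodel.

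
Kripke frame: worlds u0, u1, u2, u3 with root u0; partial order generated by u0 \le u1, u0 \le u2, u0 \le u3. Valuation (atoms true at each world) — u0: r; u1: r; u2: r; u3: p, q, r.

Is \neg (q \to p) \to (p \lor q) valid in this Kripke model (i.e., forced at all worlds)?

u0 \Vdash \neg (q \to p) \to (p \lor q) vacuously: no world accessible from u0 forces the antecedent \neg (q \to p).
Since the root u0 forces \neg (q \to p) \to (p \lor q) and forcing is persistent (monotone upward), every world forces it.

Yes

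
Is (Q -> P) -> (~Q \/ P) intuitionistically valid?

This is the material-implication-as-disjunction principle, which is not intuitionistically valid.
A Kripke countermodel: worlds 0, 1; order generated by 0 <= 1; atoms true at each world — 0:{}; 1:{P,Q}.
0 ||-/- (Q -> P) -> (~Q \/ P): already at 0 itself, 0 ||- Q -> P but 0 ||-/- ~Q \/ P.
0 ||-/- ~Q \/ P: neither disjunct is forced at 0.
0 ||-/- ~Q since 1 is accessible from 0 and 1 ||- Q.
So the root 0 does not force the formula.

No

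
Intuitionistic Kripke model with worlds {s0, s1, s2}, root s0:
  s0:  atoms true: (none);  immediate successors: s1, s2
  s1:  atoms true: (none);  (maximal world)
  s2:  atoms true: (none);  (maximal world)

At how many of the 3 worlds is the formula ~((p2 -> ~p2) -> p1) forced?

3

s0: forces it.
s1: forces it.
s2: forces it.
Worlds forcing the formula: {s0, s1, s2}.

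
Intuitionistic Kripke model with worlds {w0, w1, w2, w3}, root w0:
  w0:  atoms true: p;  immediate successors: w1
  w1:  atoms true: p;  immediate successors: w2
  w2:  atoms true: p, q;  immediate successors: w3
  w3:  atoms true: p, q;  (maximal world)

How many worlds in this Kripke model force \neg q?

0

w0: does not force it — w0 \nVdash \neg q since w2 is accessible from w0 and w2 \Vdash q.
w1: does not force it — w1 \nVdash \neg q since w2 is accessible from w1 and w2 \Vdash q.
w2: does not force it.
w3: does not force it.
Worlds forcing the formula: { }.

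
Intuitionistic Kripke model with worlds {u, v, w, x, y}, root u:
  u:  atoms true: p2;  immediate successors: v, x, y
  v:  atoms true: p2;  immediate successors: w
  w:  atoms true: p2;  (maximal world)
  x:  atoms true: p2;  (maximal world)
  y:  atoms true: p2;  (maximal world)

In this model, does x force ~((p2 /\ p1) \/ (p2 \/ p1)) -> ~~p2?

Yes

x ||- ~((p2 /\ p1) \/ (p2 \/ p1)) -> ~~p2 vacuously: no world accessible from x forces the antecedent ~((p2 /\ p1) \/ (p2 \/ p1)).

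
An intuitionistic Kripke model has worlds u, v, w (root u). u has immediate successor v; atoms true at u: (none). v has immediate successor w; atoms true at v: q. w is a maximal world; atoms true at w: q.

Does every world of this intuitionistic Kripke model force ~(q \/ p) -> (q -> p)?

Yes

u ||- ~(q \/ p) -> (q -> p) vacuously: no world accessible from u forces the antecedent ~(q \/ p).
Since the root u forces ~(q \/ p) -> (q -> p) and forcing is persistent (monotone upward), every world forces it.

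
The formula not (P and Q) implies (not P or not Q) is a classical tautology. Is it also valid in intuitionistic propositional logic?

No

This is the constructively invalid direction of De Morgan's law for conjunction, which is not intuitionistically valid.
A Kripke countermodel: worlds w0, w1, w2; order generated by w0 <= w1, w0 <= w2; atoms true at each world — w0:{}; w1:{P}; w2:{Q}.
w0 does not force not (P and Q) implies (not P or not Q): already at w0 itself, w0 forces not (P and Q) but w0 does not force not P or not Q.
w0 does not force not P or not Q: neither disjunct is forced at w0.
w0 does not force not P since w1 is accessible from w0 and w1 forces P.
So the root w0 does not force the formula.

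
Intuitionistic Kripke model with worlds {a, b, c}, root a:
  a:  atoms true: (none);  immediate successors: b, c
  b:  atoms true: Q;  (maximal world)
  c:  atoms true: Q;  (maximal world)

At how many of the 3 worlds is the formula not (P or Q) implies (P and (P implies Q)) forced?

3

a: forces it.
b: forces it.
c: forces it.
Worlds forcing the formula: {a, b, c}.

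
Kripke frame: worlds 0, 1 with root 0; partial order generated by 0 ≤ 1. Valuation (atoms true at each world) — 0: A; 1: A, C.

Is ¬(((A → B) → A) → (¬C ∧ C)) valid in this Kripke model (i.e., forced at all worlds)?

Yes

0 ⊩ ¬(((A → B) → A) → (¬C ∧ C)): no world accessible from 0 forces ((A → B) → A) → (¬C ∧ C).
Since the root 0 forces ¬(((A → B) → A) → (¬C ∧ C)) and forcing is persistent (monotone upward), every world forces it.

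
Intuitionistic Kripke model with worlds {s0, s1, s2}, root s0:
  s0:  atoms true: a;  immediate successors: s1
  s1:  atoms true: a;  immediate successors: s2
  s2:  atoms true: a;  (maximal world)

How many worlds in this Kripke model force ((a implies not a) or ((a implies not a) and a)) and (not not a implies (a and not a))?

s0: does not force it — s0 does not force ((a implies not a) or ((a implies not a) and a)) and (not not a implies (a and not a)) since s0 fails (a implies not a) or ((a implies not a) and a).
s1: does not force it — s1 does not force ((a implies not a) or ((a implies not a) and a)) and (not not a implies (a and not a)) since s1 fails (a implies not a) or ((a implies not a) and a).
s2: does not force it.
Worlds forcing the formula: { }.

0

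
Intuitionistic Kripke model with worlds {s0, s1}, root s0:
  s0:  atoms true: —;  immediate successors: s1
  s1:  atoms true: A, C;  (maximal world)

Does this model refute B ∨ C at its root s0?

s0 ⊮ B ∨ C: neither disjunct is forced at s0.
s0 lacks atom B, so s0 ⊮ B.
So the root s0 does not force B ∨ C; the model is a countermodel.

Yes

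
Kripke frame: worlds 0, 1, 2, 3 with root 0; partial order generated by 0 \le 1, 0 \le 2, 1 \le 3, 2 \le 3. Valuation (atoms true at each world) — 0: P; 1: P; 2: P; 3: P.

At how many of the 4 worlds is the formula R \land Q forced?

0: does not force it — 0 \nVdash R \land Q since 0 fails R.
1: does not force it — 1 \nVdash R \land Q since 1 fails R.
2: does not force it.
3: does not force it.
Worlds forcing the formula: { }.

0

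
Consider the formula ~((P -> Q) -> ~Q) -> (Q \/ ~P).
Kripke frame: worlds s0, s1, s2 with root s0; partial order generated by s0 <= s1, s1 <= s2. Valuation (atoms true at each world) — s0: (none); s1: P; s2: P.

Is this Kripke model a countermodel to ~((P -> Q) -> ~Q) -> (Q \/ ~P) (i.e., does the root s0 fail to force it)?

s0 ||- ~((P -> Q) -> ~Q) -> (Q \/ ~P) vacuously: no world accessible from s0 forces the antecedent ~((P -> Q) -> ~Q).
So the root s0 forces ~((P -> Q) -> ~Q) -> (Q \/ ~P); the model is not a countermodel.

No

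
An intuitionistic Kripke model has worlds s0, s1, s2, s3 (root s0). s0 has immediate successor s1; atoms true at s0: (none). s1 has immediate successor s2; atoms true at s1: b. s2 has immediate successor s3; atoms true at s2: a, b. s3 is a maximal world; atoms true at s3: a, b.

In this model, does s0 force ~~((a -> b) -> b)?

s0 ||- ~~((a -> b) -> b): no world accessible from s0 forces ~((a -> b) -> b).

Yes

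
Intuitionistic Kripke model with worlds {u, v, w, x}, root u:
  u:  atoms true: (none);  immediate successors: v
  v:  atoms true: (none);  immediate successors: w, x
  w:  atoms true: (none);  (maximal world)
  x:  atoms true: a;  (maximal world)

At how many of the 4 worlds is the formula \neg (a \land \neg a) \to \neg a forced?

1

u: does not force it — u \nVdash \neg (a \land \neg a) \to \neg a: already at u itself, u \Vdash \neg (a \land \neg a) but u \nVdash \neg a.
v: does not force it.
w: forces it.
x: does not force it.
Worlds forcing the formula: {w}.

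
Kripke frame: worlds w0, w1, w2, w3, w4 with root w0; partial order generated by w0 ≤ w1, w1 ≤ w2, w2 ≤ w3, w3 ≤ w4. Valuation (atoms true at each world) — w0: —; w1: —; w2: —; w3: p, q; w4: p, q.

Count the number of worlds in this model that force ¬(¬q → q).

w0: does not force it — w0 ⊮ ¬(¬q → q) since w0 is accessible from w0 and w0 ⊩ ¬q → q.
w1: does not force it.
w2: does not force it.
w3: does not force it.
w4: does not force it.
Worlds forcing the formula: { }.

0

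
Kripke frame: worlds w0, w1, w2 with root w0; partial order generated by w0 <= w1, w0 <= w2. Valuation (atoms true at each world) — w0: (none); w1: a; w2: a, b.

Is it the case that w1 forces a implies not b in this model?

w1 forces a implies not b: every world accessible from w1 that forces a (namely w1) also forces not b.

Yes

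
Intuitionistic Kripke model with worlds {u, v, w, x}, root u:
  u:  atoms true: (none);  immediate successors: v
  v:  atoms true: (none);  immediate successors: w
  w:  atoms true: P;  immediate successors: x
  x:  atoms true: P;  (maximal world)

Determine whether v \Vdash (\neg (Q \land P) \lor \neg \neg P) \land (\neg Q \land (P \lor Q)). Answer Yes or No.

v \nVdash (\neg (Q \land P) \lor \neg \neg P) \land (\neg Q \land (P \lor Q)) since v fails \neg Q \land (P \lor Q).

No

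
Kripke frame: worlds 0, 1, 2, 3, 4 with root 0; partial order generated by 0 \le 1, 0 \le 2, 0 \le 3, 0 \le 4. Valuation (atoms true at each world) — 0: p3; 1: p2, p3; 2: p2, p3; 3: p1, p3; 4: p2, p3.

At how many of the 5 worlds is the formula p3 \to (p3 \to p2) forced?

3

0: does not force it — 0 \nVdash p3 \to (p3 \to p2): already at 0 itself, 0 \Vdash p3 but 0 \nVdash p3 \to p2.
1: forces it.
2: forces it.
3: does not force it — 3 \nVdash p3 \to (p3 \to p2): already at 3 itself, 3 \Vdash p3 but 3 \nVdash p3 \to p2.
4: forces it.
Worlds forcing the formula: {1, 2, 4}.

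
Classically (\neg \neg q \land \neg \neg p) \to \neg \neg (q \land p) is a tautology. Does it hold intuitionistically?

Yes

This is the distribution of double negation over conjunction, which is intuitionistically derivable.
Assume \neg \neg q, \neg \neg p, and \neg (q \land p). From q we'd get \neg p (since q \land p is refuted), contradicting \neg \neg p; so \neg q, contradicting \neg \neg q.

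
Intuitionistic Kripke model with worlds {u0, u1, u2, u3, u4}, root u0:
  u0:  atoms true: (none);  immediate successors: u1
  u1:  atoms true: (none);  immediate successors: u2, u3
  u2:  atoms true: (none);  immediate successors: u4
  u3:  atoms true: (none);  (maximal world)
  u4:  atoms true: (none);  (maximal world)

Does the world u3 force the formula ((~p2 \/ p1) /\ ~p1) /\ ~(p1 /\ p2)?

Yes

u3 ||- ((~p2 \/ p1) /\ ~p1) /\ ~(p1 /\ p2) since u3 forces both conjuncts.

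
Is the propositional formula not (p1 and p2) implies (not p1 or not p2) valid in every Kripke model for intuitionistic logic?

No

This is the constructively invalid direction of De Morgan's law for conjunction, which is not intuitionistically valid.
A Kripke countermodel: worlds u0, u1, u2; order generated by u0 <= u1, u0 <= u2; atoms true at each world — u0:{}; u1:{p1}; u2:{p2}.
u0 does not force not (p1 and p2) implies (not p1 or not p2): already at u0 itself, u0 forces not (p1 and p2) but u0 does not force not p1 or not p2.
u0 does not force not p1 or not p2: neither disjunct is forced at u0.
u0 does not force not p1 since u1 is accessible from u0 and u1 forces p1.
So the root u0 does not force the formula.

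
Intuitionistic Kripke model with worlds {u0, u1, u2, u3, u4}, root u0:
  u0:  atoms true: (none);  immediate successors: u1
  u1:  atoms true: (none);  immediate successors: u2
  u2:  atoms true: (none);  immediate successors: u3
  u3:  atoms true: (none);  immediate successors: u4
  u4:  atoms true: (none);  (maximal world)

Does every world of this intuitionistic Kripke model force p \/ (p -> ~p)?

u0 ||- p \/ (p -> ~p) via the disjunct p -> ~p.
Since the root u0 forces p \/ (p -> ~p) and forcing is persistent (monotone upward), every world forces it.

Yes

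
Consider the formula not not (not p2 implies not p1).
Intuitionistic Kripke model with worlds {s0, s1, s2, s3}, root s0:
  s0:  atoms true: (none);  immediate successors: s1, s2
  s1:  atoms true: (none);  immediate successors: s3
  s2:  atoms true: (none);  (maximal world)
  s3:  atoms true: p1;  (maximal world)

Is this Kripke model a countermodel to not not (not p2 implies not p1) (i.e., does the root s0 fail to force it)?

Yes

s0 does not force not not (not p2 implies not p1) since s1 is accessible from s0 and s1 forces not (not p2 implies not p1).
s1 forces not (not p2 implies not p1): no world accessible from s1 forces not p2 implies not p1.
So the root s0 does not force not not (not p2 implies not p1); the model is a countermodel.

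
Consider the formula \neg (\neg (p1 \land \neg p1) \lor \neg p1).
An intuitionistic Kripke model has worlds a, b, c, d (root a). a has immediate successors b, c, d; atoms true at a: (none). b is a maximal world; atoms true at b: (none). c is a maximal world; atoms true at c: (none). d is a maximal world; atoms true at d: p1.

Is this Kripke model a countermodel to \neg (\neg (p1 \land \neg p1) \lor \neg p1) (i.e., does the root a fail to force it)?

Yes

a \nVdash \neg (\neg (p1 \land \neg p1) \lor \neg p1) since a is accessible from a and a \Vdash \neg (p1 \land \neg p1) \lor \neg p1.
a \Vdash \neg (p1 \land \neg p1) \lor \neg p1 via the disjunct \neg (p1 \land \neg p1).
So the root a does not force \neg (\neg (p1 \land \neg p1) \lor \neg p1); the model is a countermodel.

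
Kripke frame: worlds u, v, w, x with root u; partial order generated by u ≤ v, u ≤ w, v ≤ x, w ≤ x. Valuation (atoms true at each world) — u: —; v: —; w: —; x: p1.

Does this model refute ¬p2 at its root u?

No

u ⊩ ¬p2: no world accessible from u forces p2.
So the root u forces ¬p2; the model is not a countermodel.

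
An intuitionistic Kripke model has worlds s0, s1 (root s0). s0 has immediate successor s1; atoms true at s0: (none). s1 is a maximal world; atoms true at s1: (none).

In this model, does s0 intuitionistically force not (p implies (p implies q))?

s0 does not force not (p implies (p implies q)) since s0 is accessible from s0 and s0 forces p implies (p implies q).
s0 forces p implies (p implies q) vacuously: no world accessible from s0 forces the antecedent p.

No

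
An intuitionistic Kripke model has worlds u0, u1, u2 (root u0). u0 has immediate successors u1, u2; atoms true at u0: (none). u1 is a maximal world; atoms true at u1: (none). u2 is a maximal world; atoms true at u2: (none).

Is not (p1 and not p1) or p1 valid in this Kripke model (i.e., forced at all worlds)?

u0 forces not (p1 and not p1) or p1 via the disjunct not (p1 and not p1).
Since the root u0 forces not (p1 and not p1) or p1 and forcing is persistent (monotone upward), every world forces it.

Yes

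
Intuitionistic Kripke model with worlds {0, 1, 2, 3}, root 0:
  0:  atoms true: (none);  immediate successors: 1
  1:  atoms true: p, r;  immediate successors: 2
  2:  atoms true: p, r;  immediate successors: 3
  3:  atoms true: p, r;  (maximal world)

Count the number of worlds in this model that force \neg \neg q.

0

0: does not force it — 0 \nVdash \neg \neg q since 0 is accessible from 0 and 0 \Vdash \neg q.
1: does not force it — 1 \nVdash \neg \neg q since 1 is accessible from 1 and 1 \Vdash \neg q.
2: does not force it — 2 \nVdash \neg \neg q since 2 is accessible from 2 and 2 \Vdash \neg q.
3: does not force it.
Worlds forcing the formula: { }.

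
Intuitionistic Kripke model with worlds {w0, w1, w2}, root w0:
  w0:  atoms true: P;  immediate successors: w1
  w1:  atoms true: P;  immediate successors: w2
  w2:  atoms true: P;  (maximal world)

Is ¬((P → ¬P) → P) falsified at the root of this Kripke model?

Yes

w0 ⊮ ¬((P → ¬P) → P) since w0 is accessible from w0 and w0 ⊩ (P → ¬P) → P.
w0 ⊩ (P → ¬P) → P vacuously: no world accessible from w0 forces the antecedent P → ¬P.
So the root w0 does not force ¬((P → ¬P) → P); the model is a countermodel.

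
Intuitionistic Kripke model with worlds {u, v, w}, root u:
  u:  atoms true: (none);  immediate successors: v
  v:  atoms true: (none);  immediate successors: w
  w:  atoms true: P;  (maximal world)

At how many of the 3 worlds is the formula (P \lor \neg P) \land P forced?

u: does not force it — u \nVdash (P \lor \neg P) \land P since u fails P \lor \neg P.
v: does not force it — v \nVdash (P \lor \neg P) \land P since v fails P \lor \neg P.
w: forces it.
Worlds forcing the formula: {w}.

1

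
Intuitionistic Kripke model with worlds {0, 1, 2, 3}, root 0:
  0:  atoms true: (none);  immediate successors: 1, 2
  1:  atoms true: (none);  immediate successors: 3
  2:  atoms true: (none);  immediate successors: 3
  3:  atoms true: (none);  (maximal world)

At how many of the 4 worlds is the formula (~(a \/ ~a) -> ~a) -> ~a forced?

4

0: forces it.
1: forces it.
2: forces it.
3: forces it.
Worlds forcing the formula: {0, 1, 2, 3}.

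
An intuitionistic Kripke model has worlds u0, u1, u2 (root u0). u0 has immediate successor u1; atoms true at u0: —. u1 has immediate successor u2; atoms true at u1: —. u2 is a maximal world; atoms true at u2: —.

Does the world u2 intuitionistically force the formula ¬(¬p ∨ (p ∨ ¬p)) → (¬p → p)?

Yes

u2 ⊩ ¬(¬p ∨ (p ∨ ¬p)) → (¬p → p) vacuously: no world accessible from u2 forces the antecedent ¬(¬p ∨ (p ∨ ¬p)).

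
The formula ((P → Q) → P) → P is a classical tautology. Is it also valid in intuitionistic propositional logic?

This is Peirce's law, which is not intuitionistically valid.
A Kripke countermodel: worlds s0, s1; order generated by s0 ≤ s1; atoms true at each world — s0:{}; s1:{P}.
s0 ⊮ ((P → Q) → P) → P: already at s0 itself, s0 ⊩ (P → Q) → P but s0 ⊮ P.
s0 lacks atom P, so s0 ⊮ P.
So the root s0 does not force the formula.

No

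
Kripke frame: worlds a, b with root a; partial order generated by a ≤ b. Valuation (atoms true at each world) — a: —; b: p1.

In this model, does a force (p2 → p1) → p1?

a ⊮ (p2 → p1) → p1: already at a itself, a ⊩ p2 → p1 but a ⊮ p1.
a lacks atom p1, so a ⊮ p1.

No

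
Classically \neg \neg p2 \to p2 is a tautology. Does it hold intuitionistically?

This is double-negation elimination, which is not intuitionistically valid.
A Kripke countermodel: worlds s0, s1; order generated by s0 \le s1; atoms true at each world — s0:{}; s1:{p2}.
s0 \nVdash \neg \neg p2 \to p2: already at s0 itself, s0 \Vdash \neg \neg p2 but s0 \nVdash p2.
s0 lacks atom p2, so s0 \nVdash p2.
So the root s0 does not force the formula.

No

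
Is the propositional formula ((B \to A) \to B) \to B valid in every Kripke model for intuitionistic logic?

This is Peirce's law, which is not intuitionistically valid.
A Kripke countermodel: worlds 0, 1; order generated by 0 \le 1; atoms true at each world — 0:{}; 1:{B}.
0 \nVdash ((B \to A) \to B) \to B: already at 0 itself, 0 \Vdash (B \to A) \to B but 0 \nVdash B.
0 lacks atom B, so 0 \nVdash B.
So the root 0 does not force the formula.

No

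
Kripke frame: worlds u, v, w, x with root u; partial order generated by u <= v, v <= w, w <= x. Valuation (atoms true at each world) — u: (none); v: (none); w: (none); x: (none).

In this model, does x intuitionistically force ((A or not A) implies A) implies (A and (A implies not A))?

x forces ((A or not A) implies A) implies (A and (A implies not A)) vacuously: no world accessible from x forces the antecedent (A or not A) implies A.

Yes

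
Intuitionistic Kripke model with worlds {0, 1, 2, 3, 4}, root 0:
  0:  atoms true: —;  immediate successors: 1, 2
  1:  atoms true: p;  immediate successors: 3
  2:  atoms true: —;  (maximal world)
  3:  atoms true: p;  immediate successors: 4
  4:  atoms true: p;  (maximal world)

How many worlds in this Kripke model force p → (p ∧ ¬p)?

0: does not force it — 0 ⊮ p → (p ∧ ¬p): at the accessible world 1, 1 ⊩ p but 1 ⊮ p ∧ ¬p.
1: does not force it — 1 ⊮ p → (p ∧ ¬p): already at 1 itself, 1 ⊩ p but 1 ⊮ p ∧ ¬p.
2: forces it.
3: does not force it.
4: does not force it.
Worlds forcing the formula: {2}.

1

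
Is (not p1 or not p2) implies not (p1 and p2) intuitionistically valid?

Yes

This is a constructively valid De Morgan direction (disjunction of negations to negated conjunction), which is intuitionistically derivable.
If not p1 holds at a world then no accessible world forces p1, hence none forces p1 and p2; likewise for not p2.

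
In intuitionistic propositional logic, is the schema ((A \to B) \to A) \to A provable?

No

This is Peirce's law, which is not intuitionistically valid.
A Kripke countermodel: worlds a, b; order generated by a \le b; atoms true at each world — a:{}; b:{A}.
a \nVdash ((A \to B) \to A) \to A: already at a itself, a \Vdash (A \to B) \to A but a \nVdash A.
a lacks atom A, so a \nVdash A.
So the root a does not force the formula.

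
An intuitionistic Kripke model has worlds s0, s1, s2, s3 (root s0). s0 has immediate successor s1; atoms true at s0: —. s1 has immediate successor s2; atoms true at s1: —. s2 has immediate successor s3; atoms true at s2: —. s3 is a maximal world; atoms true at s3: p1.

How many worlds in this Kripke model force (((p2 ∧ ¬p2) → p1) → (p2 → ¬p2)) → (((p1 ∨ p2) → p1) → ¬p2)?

4

s0: forces it.
s1: forces it.
s2: forces it.
s3: forces it.
Worlds forcing the formula: {s0, s1, s2, s3}.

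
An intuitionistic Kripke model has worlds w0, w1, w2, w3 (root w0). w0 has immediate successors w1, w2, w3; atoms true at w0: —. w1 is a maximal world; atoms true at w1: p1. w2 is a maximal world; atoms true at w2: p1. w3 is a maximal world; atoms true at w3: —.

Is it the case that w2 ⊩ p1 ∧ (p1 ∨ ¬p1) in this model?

Yes

w2 ⊩ p1 ∧ (p1 ∨ ¬p1) since w2 forces both conjuncts.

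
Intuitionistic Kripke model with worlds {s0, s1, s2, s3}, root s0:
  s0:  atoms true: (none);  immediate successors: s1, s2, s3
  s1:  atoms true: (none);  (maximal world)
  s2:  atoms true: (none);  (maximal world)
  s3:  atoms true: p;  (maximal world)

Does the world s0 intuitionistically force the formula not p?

s0 does not force not p since s3 is accessible from s0 and s3 forces p.

No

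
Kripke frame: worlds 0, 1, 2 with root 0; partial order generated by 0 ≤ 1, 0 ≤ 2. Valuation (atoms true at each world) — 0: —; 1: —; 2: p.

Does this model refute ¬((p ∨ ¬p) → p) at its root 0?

0 ⊮ ¬((p ∨ ¬p) → p) since 2 is accessible from 0 and 2 ⊩ (p ∨ ¬p) → p.
2 ⊩ (p ∨ ¬p) → p: every world accessible from 2 that forces p ∨ ¬p (namely 2) also forces p.
So the root 0 does not force ¬((p ∨ ¬p) → p); the model is a countermodel.

Yes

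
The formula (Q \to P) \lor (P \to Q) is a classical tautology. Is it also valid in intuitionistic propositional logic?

No

This is the Gödel–Dummett linearity axiom, which is not intuitionistically valid.
A Kripke countermodel: worlds s0, s1, s2; order generated by s0 \le s1, s0 \le s2; atoms true at each world — s0:{}; s1:{Q}; s2:{P}.
s0 \nVdash (Q \to P) \lor (P \to Q): neither disjunct is forced at s0.
s0 \nVdash Q \to P: at the accessible world s1, s1 \Vdash Q but s1 \nVdash P.
s1 lacks atom P, so s1 \nVdash P.
So the root s0 does not force the formula.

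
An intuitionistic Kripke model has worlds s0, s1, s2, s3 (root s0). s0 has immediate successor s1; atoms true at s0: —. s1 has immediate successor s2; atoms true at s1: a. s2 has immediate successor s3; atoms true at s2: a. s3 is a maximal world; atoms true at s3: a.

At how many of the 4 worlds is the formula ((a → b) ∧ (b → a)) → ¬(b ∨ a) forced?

4

s0: forces it.
s1: forces it.
s2: forces it.
s3: forces it.
Worlds forcing the formula: {s0, s1, s2, s3}.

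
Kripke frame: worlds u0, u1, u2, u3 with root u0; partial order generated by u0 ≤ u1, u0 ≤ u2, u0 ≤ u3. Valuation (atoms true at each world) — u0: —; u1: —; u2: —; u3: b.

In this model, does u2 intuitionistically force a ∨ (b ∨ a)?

No

u2 ⊮ a ∨ (b ∨ a): neither disjunct is forced at u2.
u2 lacks atom a, so u2 ⊮ a.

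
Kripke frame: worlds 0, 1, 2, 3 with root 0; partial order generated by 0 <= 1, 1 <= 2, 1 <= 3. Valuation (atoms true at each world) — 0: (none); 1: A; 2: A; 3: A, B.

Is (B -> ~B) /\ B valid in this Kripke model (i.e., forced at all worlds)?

Not every world: 0 ||-/- (B -> ~B) /\ B.
0 ||-/- (B -> ~B) /\ B since 0 fails B -> ~B.

No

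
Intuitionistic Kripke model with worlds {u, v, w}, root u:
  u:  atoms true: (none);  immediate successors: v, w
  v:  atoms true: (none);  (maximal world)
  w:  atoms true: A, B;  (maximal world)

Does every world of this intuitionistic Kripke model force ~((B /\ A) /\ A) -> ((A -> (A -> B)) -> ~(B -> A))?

No

Not every world: u ||-/- ~((B /\ A) /\ A) -> ((A -> (A -> B)) -> ~(B -> A)).
u ||-/- ~((B /\ A) /\ A) -> ((A -> (A -> B)) -> ~(B -> A)): at the accessible world v, v ||- ~((B /\ A) /\ A) but v ||-/- (A -> (A -> B)) -> ~(B -> A).
v ||-/- (A -> (A -> B)) -> ~(B -> A): already at v itself, v ||- A -> (A -> B) but v ||-/- ~(B -> A).
v ||-/- ~(B -> A) since v is accessible from v and v ||- B -> A.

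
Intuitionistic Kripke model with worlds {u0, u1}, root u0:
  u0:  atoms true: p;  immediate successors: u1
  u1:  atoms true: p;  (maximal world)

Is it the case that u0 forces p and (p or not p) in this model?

u0 forces p and (p or not p) since u0 forces both conjuncts.

Yes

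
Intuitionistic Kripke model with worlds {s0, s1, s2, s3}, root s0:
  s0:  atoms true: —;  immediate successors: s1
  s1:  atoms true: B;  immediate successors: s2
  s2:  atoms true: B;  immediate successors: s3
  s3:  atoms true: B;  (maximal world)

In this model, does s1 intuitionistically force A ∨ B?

Yes

s1 ⊩ A ∨ B via the disjunct B.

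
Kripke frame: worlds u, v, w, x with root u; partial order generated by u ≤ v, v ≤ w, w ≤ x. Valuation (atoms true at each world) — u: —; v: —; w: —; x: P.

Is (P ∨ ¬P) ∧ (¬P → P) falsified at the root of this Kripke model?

Yes

u ⊮ (P ∨ ¬P) ∧ (¬P → P) since u fails P ∨ ¬P.
So the root u does not force (P ∨ ¬P) ∧ (¬P → P); the model is a countermodel.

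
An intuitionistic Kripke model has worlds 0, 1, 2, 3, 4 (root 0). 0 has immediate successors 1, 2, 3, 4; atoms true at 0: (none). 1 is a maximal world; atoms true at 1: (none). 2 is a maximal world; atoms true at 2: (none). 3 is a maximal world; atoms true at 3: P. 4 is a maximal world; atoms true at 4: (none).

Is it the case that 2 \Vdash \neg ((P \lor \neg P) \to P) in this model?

Yes

2 \Vdash \neg ((P \lor \neg P) \to P): no world accessible from 2 forces (P \lor \neg P) \to P.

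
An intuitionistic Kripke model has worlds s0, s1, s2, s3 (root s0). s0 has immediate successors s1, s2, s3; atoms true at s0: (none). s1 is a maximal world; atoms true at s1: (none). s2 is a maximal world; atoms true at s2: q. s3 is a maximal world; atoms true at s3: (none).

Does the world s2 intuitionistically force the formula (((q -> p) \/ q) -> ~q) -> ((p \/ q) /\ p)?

Yes

s2 ||- (((q -> p) \/ q) -> ~q) -> ((p \/ q) /\ p) vacuously: no world accessible from s2 forces the antecedent ((q -> p) \/ q) -> ~q.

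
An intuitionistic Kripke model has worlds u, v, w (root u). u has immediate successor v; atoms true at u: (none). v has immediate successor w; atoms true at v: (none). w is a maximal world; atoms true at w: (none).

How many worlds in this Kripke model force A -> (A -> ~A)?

u: forces it.
v: forces it.
w: forces it.
Worlds forcing the formula: {u, v, w}.

3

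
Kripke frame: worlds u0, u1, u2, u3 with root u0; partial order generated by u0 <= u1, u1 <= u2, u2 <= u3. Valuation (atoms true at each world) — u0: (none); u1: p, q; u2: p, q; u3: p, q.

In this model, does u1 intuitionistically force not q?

No

u1 does not force not q since u1 is accessible from u1 and u1 forces q.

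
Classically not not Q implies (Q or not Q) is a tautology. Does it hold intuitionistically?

This is a variant of double-negation elimination (deriving excluded middle from double negation), which is not intuitionistically valid.
A Kripke countermodel: worlds 0, 1; order generated by 0 <= 1; atoms true at each world — 0:{}; 1:{Q}.
0 does not force not not Q implies (Q or not Q): already at 0 itself, 0 forces not not Q but 0 does not force Q or not Q.
0 does not force Q or not Q: neither disjunct is forced at 0.
0 lacks atom Q, so 0 does not force Q.
So the root 0 does not force the formula.

No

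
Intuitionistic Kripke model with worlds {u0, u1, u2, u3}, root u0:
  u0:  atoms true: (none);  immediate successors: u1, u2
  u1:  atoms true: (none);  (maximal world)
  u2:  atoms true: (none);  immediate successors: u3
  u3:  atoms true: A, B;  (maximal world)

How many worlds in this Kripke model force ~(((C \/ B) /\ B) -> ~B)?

2

u0: does not force it — u0 ||-/- ~(((C \/ B) /\ B) -> ~B) since u1 is accessible from u0 and u1 ||- ((C \/ B) /\ B) -> ~B.
u1: does not force it.
u2: forces it.
u3: forces it.
Worlds forcing the formula: {u2, u3}.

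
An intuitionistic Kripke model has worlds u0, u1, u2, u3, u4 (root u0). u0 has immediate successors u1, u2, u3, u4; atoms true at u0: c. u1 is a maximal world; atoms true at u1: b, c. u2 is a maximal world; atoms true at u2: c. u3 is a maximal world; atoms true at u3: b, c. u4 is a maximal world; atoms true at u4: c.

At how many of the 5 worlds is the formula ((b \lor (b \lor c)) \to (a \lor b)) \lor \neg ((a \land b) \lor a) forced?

u0: forces it.
u1: forces it.
u2: forces it.
u3: forces it.
u4: forces it.
Worlds forcing the formula: {u0, u1, u2, u3, u4}.

5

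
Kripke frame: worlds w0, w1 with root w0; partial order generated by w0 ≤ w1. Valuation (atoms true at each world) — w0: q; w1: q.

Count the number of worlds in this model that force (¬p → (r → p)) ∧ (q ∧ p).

0

w0: does not force it — w0 ⊮ (¬p → (r → p)) ∧ (q ∧ p) since w0 fails q ∧ p.
w1: does not force it — w1 ⊮ (¬p → (r → p)) ∧ (q ∧ p) since w1 fails q ∧ p.
Worlds forcing the formula: { }.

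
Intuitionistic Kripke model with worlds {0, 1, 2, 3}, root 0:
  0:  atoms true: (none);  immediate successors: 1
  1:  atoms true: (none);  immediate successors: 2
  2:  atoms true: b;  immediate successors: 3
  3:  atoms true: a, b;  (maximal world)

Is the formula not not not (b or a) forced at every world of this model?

No

Not every world: 0 does not force not not not (b or a).
0 does not force not not not (b or a) since 0 is accessible from 0 and 0 forces not not (b or a).
0 forces not not (b or a): no world accessible from 0 forces not (b or a).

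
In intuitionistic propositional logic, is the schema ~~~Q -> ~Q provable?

Yes

This is triple-negation reduction, which is intuitionistically derivable.
Assume ~~~Q and suppose Q. Then ~~Q (double-negation introduction), contradicting ~~~Q. So ~Q.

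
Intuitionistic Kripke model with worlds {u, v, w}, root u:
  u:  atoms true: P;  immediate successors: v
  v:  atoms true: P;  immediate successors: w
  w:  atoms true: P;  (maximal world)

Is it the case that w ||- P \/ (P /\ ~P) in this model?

w ||- P \/ (P /\ ~P) via the disjunct P.

Yes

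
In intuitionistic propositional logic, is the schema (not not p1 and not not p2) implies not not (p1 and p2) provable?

Yes

This is the distribution of double negation over conjunction, which is intuitionistically derivable.
Assume not not p1, not not p2, and not (p1 and p2). From p1 we'd get not p2 (since p1 and p2 is refuted), contradicting not not p2; so not p1, contradicting not not p1.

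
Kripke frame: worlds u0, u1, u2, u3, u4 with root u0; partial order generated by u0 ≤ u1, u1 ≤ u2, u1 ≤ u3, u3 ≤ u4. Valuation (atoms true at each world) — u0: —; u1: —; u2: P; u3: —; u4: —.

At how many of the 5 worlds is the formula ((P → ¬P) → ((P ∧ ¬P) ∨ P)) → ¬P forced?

2

u0: does not force it — u0 ⊮ ((P → ¬P) → ((P ∧ ¬P) ∨ P)) → ¬P: at the accessible world u2, u2 ⊩ (P → ¬P) → ((P ∧ ¬P) ∨ P) but u2 ⊮ ¬P.
u1: does not force it — u1 ⊮ ((P → ¬P) → ((P ∧ ¬P) ∨ P)) → ¬P: at the accessible world u2, u2 ⊩ (P → ¬P) → ((P ∧ ¬P) ∨ P) but u2 ⊮ ¬P.
u2: does not force it — u2 ⊮ ((P → ¬P) → ((P ∧ ¬P) ∨ P)) → ¬P: already at u2 itself, u2 ⊩ (P → ¬P) → ((P ∧ ¬P) ∨ P) but u2 ⊮ ¬P.
u3: forces it.
u4: forces it.
Worlds forcing the formula: {u3, u4}.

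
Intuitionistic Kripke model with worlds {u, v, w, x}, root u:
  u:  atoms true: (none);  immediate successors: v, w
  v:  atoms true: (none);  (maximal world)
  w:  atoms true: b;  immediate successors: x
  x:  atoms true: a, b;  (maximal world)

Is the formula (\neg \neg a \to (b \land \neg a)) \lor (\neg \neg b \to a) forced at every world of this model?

Not every world: u \nVdash (\neg \neg a \to (b \land \neg a)) \lor (\neg \neg b \to a).
u \nVdash (\neg \neg a \to (b \land \neg a)) \lor (\neg \neg b \to a): neither disjunct is forced at u.
u \nVdash \neg \neg a \to (b \land \neg a): at the accessible world w, w \Vdash \neg \neg a but w \nVdash b \land \neg a.

No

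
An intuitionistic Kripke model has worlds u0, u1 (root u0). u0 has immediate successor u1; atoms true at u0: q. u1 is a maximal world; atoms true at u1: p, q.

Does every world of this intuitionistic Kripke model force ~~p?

u0 ||- ~~p: no world accessible from u0 forces ~p.
Since the root u0 forces ~~p and forcing is persistent (monotone upward), every world forces it.

Yes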